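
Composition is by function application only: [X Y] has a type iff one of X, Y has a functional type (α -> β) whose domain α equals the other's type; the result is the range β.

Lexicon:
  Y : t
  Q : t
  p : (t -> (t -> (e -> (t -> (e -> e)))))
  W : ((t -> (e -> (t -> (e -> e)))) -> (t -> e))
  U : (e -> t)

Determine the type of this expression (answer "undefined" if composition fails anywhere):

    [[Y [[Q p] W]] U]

t

At [Q p], p : (t -> (t -> (e -> (t -> (e -> e))))) takes Q : t, giving (t -> (e -> (t -> (e -> e)))).
At [[Q p] W], W : ((t -> (e -> (t -> (e -> e)))) -> (t -> e)) takes [Q p] : (t -> (e -> (t -> (e -> e)))), giving (t -> e).
At [Y [[Q p] W]], [[Q p] W] : (t -> e) takes Y : t, giving e.
At [[Y [[Q p] W]] U], U : (e -> t) takes [Y [[Q p] W]] : e, giving t.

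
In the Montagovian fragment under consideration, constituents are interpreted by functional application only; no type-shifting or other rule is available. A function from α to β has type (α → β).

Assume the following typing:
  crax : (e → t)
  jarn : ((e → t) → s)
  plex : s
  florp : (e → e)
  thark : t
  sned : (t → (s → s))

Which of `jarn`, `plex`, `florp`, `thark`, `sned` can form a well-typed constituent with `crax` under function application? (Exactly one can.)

jarn

jarn — combines: jarn : ((e → t) → s) takes crax : (e → t) as argument, giving s.
plex : s — does not combine with crax.
florp : (e → e) — does not combine with crax.
thark : t — does not combine with crax.
sned : (t → (s → s)) — does not combine with crax.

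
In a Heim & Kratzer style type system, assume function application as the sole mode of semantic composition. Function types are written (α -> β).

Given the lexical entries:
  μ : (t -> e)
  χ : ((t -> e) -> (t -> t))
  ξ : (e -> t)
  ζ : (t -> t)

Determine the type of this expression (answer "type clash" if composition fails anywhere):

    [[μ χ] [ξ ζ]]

type clash

[μ χ]: ((t -> e) -> (t -> t)) applied to (t -> e) yields (t -> t).
[ξ ζ]: (e -> t) and (t -> t) cannot combine by function application — type clash.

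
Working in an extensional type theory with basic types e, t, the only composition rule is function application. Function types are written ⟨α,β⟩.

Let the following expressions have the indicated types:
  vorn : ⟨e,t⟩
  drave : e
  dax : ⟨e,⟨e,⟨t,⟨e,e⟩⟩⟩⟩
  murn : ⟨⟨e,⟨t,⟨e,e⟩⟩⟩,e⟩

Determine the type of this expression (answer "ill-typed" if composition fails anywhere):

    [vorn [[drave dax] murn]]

[drave dax]: functor dax : ⟨e,⟨e,⟨t,⟨e,e⟩⟩⟩⟩, argument drave : e; result ⟨e,⟨t,⟨e,e⟩⟩⟩.
[[drave dax] murn]: functor murn : ⟨⟨e,⟨t,⟨e,e⟩⟩⟩,e⟩, argument [drave dax] : ⟨e,⟨t,⟨e,e⟩⟩⟩; result e.
[vorn [[drave dax] murn]]: functor vorn : ⟨e,t⟩, argument [[drave dax] murn] : e; result t.

t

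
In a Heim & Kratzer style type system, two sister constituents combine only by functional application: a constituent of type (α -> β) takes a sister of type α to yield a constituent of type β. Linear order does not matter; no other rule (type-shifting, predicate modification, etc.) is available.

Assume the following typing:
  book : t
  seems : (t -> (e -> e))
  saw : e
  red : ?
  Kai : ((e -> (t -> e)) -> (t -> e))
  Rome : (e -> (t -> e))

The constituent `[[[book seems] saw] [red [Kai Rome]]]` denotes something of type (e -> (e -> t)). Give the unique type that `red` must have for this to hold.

((t -> e) -> (e -> (e -> (e -> t))))

For [[[book seems] saw] [red [Kai Rome]]] to have type (e -> (e -> t)) with [[book seems] saw] of type e, [red [Kai Rome]] must be the function: [red [Kai Rome]] : (e -> (e -> (e -> t))).
For [red [Kai Rome]] to have type (e -> (e -> (e -> t))) with [Kai Rome] of type (t -> e), red must be the function: red : ((t -> e) -> (e -> (e -> (e -> t)))).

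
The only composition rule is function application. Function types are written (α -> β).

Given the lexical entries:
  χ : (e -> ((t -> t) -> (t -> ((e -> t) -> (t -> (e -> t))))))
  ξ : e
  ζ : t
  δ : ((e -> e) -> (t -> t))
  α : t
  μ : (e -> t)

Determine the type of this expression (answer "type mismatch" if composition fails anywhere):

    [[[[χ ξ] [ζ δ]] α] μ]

type mismatch

[χ ξ] — χ of type (e -> ((t -> t) -> (t -> ((e -> t) -> (t -> (e -> t)))))) combines with ξ of type e: type ((t -> t) -> (t -> ((e -> t) -> (t -> (e -> t))))).
[ζ δ]: t with ((e -> e) -> (t -> t)) — neither is a function whose domain matches the other; composition fails here.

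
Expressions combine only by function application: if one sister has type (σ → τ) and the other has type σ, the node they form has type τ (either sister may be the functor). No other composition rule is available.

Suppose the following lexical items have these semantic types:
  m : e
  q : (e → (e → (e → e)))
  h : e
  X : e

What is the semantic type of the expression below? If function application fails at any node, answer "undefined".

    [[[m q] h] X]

e

[m q] — q of type (e → (e → (e → e))) combines with m of type e: type (e → (e → e)).
[[m q] h] — [m q] of type (e → (e → e)) combines with h of type e: type (e → e).
[[[m q] h] X] — [[m q] h] of type (e → e) combines with X of type e: type e.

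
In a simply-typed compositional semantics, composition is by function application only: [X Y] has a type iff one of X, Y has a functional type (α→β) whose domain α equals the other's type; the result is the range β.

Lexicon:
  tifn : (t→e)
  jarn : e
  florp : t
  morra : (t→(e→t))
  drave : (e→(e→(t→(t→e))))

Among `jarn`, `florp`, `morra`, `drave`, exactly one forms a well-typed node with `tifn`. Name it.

jarn : e — tifn needs t; jarn needs nothing (atomic); neither fits.
florp — combines: tifn : (t→e) takes florp : t as argument, giving e.
morra : (t→(e→t)) — tifn needs t; morra needs t; neither fits.
drave : (e→(e→(t→(t→e)))) — tifn needs t; drave needs e; neither fits.

florp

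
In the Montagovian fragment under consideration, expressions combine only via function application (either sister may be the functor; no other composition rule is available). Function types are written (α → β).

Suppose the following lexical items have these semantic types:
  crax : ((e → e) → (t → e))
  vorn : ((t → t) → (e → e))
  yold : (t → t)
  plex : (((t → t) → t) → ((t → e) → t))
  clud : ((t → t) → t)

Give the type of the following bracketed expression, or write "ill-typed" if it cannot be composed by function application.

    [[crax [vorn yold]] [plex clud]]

At [vorn yold], vorn : ((t → t) → (e → e)) takes yold : (t → t), giving (e → e).
At [crax [vorn yold]], crax : ((e → e) → (t → e)) takes [vorn yold] : (e → e), giving (t → e).
At [plex clud], plex : (((t → t) → t) → ((t → e) → t)) takes clud : ((t → t) → t), giving ((t → e) → t).
At [[crax [vorn yold]] [plex clud]], [plex clud] : ((t → e) → t) takes [crax [vorn yold]] : (t → e), giving t.

t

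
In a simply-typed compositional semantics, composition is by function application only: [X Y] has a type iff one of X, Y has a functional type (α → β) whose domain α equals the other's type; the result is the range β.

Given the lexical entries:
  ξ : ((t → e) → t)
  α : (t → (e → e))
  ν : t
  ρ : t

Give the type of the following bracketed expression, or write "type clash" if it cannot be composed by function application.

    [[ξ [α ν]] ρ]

type clash

[α ν]: (t → (e → e)) applied to t yields (e → e).
[ξ [α ν]]: ((t → e) → t) and (e → e) cannot combine by function application — type clash.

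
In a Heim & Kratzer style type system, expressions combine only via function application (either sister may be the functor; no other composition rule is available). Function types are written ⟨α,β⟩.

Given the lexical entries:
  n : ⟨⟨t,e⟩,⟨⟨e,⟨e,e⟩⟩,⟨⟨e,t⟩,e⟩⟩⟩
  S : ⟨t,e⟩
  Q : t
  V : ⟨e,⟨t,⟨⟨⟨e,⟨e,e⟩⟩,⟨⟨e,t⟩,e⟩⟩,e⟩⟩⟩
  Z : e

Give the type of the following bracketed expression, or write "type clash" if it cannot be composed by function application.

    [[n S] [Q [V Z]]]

e

At [n S], n : ⟨⟨t,e⟩,⟨⟨e,⟨e,e⟩⟩,⟨⟨e,t⟩,e⟩⟩⟩ takes S : ⟨t,e⟩, giving ⟨⟨e,⟨e,e⟩⟩,⟨⟨e,t⟩,e⟩⟩.
At [V Z], V : ⟨e,⟨t,⟨⟨⟨e,⟨e,e⟩⟩,⟨⟨e,t⟩,e⟩⟩,e⟩⟩⟩ takes Z : e, giving ⟨t,⟨⟨⟨e,⟨e,e⟩⟩,⟨⟨e,t⟩,e⟩⟩,e⟩⟩.
At [Q [V Z]], [V Z] : ⟨t,⟨⟨⟨e,⟨e,e⟩⟩,⟨⟨e,t⟩,e⟩⟩,e⟩⟩ takes Q : t, giving ⟨⟨⟨e,⟨e,e⟩⟩,⟨⟨e,t⟩,e⟩⟩,e⟩.
At [[n S] [Q [V Z]]], [Q [V Z]] : ⟨⟨⟨e,⟨e,e⟩⟩,⟨⟨e,t⟩,e⟩⟩,e⟩ takes [n S] : ⟨⟨e,⟨e,e⟩⟩,⟨⟨e,t⟩,e⟩⟩, giving e.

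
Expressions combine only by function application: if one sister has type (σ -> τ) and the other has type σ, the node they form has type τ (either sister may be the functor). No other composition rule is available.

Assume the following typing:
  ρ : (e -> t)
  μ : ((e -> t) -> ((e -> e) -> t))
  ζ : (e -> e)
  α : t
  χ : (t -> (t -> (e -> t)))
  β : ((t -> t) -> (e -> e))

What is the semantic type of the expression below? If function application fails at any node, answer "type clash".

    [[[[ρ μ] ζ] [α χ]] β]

type clash

[ρ μ]: μ is ((e -> t) -> ((e -> e) -> t)), ρ is (e -> t); result ((e -> e) -> t).
[[ρ μ] ζ]: [ρ μ] is ((e -> e) -> t), ζ is (e -> e); result t.
[α χ]: χ is (t -> (t -> (e -> t))), α is t; result (t -> (e -> t)).
[[[ρ μ] ζ] [α χ]]: [α χ] is (t -> (e -> t)), [[ρ μ] ζ] is t; result (e -> t).
[[[[ρ μ] ζ] [α χ]] β]: (e -> t) with ((t -> t) -> (e -> e)) — neither is a function whose domain matches the other; composition fails here.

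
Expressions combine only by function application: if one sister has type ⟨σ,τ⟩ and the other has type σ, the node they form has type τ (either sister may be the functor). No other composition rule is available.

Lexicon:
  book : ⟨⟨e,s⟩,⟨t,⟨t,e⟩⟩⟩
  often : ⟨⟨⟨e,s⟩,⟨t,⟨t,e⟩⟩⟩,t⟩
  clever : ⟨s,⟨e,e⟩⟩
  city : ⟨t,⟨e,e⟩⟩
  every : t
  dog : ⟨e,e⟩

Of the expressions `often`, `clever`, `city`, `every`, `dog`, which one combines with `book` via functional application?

often — combines: often : ⟨⟨⟨e,s⟩,⟨t,⟨t,e⟩⟩⟩,t⟩ takes book : ⟨⟨e,s⟩,⟨t,⟨t,e⟩⟩⟩ as argument, giving t.
clever : ⟨s,⟨e,e⟩⟩ — neither side's domain matches the other.
city : ⟨t,⟨e,e⟩⟩ — neither side's domain matches the other.
every : t — neither side's domain matches the other.
dog : ⟨e,e⟩ — neither side's domain matches the other.

often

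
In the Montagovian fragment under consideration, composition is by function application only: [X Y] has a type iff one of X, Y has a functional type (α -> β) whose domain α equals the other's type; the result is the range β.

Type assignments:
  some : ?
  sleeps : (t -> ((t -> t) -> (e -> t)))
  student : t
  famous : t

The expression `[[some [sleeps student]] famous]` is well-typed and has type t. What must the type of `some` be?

(((t -> t) -> (e -> t)) -> (t -> t))

[[some [sleeps student]] famous] is required to be t. famous : t cannot yield t as functor, so [some [sleeps student]] : (t -> t).
[some [sleeps student]] is required to be (t -> t). [sleeps student] : ((t -> t) -> (e -> t)) cannot yield (t -> t) as functor, so some : (((t -> t) -> (e -> t)) -> (t -> t)).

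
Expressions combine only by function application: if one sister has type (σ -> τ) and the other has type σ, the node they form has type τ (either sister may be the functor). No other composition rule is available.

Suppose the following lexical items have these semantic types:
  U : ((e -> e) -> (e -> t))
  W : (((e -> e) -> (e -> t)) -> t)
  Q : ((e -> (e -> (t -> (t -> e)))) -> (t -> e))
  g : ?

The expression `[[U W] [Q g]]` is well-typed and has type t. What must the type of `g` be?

(((e -> (e -> (t -> (t -> e)))) -> (t -> e)) -> (t -> t))

For [[U W] [Q g]] to have type t with [U W] of type t, [Q g] must be the function: [Q g] : (t -> t).
For [Q g] to have type (t -> t) with Q of type ((e -> (e -> (t -> (t -> e)))) -> (t -> e)), g must be the function: g : (((e -> (e -> (t -> (t -> e)))) -> (t -> e)) -> (t -> t)).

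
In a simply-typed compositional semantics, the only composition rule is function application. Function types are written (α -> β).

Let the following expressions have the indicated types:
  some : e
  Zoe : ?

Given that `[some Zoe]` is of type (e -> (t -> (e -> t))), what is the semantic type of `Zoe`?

(e -> (e -> (t -> (e -> t))))

For [some Zoe] to have type (e -> (t -> (e -> t))) with some of type e, Zoe must be the function: Zoe : (e -> (e -> (t -> (e -> t)))).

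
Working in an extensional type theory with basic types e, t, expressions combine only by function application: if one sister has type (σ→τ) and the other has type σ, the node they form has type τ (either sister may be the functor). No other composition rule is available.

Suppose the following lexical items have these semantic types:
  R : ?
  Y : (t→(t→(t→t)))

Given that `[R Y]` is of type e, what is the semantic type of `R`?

For [R Y] to have type e with Y of type (t→(t→(t→t))), R must be the function: R : ((t→(t→(t→t)))→e).

((t→(t→(t→t)))→e)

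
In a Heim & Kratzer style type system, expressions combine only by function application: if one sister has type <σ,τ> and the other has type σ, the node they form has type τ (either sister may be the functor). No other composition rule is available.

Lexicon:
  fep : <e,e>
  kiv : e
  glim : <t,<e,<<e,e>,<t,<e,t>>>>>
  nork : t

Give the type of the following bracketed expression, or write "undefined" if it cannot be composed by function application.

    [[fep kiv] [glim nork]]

<<e,e>,<t,<e,t>>>

[fep kiv]: <e,e> applied to e yields e.
[glim nork]: <t,<e,<<e,e>,<t,<e,t>>>>> applied to t yields <e,<<e,e>,<t,<e,t>>>>.
[[fep kiv] [glim nork]]: <e,<<e,e>,<t,<e,t>>>> applied to e yields <<e,e>,<t,<e,t>>>.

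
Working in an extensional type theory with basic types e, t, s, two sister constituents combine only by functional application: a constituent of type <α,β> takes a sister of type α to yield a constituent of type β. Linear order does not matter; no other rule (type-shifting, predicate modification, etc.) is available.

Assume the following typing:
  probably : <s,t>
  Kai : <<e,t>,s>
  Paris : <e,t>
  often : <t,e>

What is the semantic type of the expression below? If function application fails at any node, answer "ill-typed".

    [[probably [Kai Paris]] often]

[Kai Paris]: functor Kai : <<e,t>,s>, argument Paris : <e,t>; result s.
[probably [Kai Paris]]: functor probably : <s,t>, argument [Kai Paris] : s; result t.
[[probably [Kai Paris]] often]: functor often : <t,e>, argument [probably [Kai Paris]] : t; result e.

e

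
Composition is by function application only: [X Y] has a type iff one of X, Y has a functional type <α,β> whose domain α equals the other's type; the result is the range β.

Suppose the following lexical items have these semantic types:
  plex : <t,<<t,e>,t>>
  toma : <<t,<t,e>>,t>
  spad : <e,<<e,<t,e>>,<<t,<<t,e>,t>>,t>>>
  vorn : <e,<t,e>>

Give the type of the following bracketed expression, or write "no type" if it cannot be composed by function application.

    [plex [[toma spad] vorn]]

At [toma spad]: neither <<t,<t,e>>,t> nor <e,<<e,<t,e>>,<<t,<<t,e>,t>>,t>>> can take the other as argument; the node is ill-typed.

no type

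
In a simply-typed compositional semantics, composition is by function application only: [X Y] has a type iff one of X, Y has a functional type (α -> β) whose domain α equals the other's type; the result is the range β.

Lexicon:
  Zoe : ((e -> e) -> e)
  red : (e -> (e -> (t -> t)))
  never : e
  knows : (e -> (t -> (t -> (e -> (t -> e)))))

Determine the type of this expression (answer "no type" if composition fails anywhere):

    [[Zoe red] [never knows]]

no type

[Zoe red]: ((e -> e) -> e) with (e -> (e -> (t -> t))) — neither is a function whose domain matches the other; composition fails here.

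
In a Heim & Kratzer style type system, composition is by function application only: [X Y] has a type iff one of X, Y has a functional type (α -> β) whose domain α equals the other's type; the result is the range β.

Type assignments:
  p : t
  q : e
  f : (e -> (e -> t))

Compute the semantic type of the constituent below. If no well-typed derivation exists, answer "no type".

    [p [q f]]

no type

[q f]: (e -> (e -> t)) applied to e yields (e -> t).
At [p [q f]]: neither t nor (e -> t) can take the other as argument; the node is ill-typed.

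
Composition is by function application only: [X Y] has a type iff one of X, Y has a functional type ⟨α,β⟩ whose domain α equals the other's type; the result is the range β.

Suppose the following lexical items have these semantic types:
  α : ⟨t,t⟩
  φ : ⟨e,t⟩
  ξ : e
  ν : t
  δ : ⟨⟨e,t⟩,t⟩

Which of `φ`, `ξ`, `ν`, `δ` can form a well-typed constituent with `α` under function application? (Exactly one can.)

ν

φ : ⟨e,t⟩ — α needs t; φ needs e; neither fits.
ξ : e — α needs t; ξ needs nothing (atomic); neither fits.
ν — combines: α : ⟨t,t⟩ takes ν : t as argument, giving t.
δ : ⟨⟨e,t⟩,t⟩ — α needs t; δ needs ⟨e,t⟩; neither fits.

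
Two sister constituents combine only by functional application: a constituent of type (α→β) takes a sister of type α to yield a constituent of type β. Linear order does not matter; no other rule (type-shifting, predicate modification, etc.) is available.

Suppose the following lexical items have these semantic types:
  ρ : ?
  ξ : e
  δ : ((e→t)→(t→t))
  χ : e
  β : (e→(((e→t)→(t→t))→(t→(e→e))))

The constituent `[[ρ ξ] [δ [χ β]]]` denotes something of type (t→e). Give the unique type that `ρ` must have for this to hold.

(e→((t→(e→e))→(t→e)))

[[ρ ξ] [δ [χ β]]] must have type (t→e). The sister [δ [χ β]] has type (t→(e→e)); that is not a function onto (t→e), so [ρ ξ] must be the functor, of type ((t→(e→e))→(t→e)).
[ρ ξ] must have type ((t→(e→e))→(t→e)). The sister ξ has type e; that is not a function onto ((t→(e→e))→(t→e)), so ρ must be the functor, of type (e→((t→(e→e))→(t→e))).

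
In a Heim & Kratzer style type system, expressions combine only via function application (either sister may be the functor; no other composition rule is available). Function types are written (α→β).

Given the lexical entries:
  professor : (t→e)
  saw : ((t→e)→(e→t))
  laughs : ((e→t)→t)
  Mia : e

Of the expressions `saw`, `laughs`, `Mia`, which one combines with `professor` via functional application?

saw — combines: saw : ((t→e)→(e→t)) takes professor : (t→e) as argument, giving (e→t).
laughs : ((e→t)→t) — professor needs t; laughs needs (e→t); neither fits.
Mia : e — professor needs t; Mia needs nothing (atomic); neither fits.

saw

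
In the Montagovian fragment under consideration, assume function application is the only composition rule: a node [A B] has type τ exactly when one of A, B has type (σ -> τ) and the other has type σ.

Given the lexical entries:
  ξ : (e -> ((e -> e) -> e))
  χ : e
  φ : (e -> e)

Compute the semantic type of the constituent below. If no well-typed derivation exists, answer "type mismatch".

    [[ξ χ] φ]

[ξ χ] — ξ of type (e -> ((e -> e) -> e)) combines with χ of type e: type ((e -> e) -> e).
[[ξ χ] φ] — [ξ χ] of type ((e -> e) -> e) combines with φ of type (e -> e): type e.

e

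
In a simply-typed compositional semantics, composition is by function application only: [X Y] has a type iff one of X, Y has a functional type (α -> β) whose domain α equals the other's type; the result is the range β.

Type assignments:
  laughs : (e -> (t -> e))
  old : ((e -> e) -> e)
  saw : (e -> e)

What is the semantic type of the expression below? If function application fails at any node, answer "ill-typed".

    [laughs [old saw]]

(t -> e)

[old saw] — old of type ((e -> e) -> e) combines with saw of type (e -> e): type e.
[laughs [old saw]] — laughs of type (e -> (t -> e)) combines with [old saw] of type e: type (t -> e).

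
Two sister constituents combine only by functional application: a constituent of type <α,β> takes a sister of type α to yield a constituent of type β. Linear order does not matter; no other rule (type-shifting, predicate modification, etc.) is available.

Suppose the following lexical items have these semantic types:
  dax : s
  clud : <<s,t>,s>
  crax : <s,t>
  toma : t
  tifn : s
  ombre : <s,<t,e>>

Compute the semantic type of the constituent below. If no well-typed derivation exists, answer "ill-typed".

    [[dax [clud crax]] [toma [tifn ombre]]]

ill-typed

[clud crax]: functor clud : <<s,t>,s>, argument crax : <s,t>; result s.
[dax [clud crax]]: s with s — neither is a function whose domain matches the other; composition fails here.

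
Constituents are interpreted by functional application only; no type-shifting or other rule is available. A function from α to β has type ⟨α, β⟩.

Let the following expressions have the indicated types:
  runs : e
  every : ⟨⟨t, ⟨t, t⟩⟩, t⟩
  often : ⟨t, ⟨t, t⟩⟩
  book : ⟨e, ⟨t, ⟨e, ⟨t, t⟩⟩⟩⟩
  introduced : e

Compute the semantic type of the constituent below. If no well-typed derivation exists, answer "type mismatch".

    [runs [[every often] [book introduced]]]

[every often] — every of type ⟨⟨t, ⟨t, t⟩⟩, t⟩ combines with often of type ⟨t, ⟨t, t⟩⟩: type t.
[book introduced] — book of type ⟨e, ⟨t, ⟨e, ⟨t, t⟩⟩⟩⟩ combines with introduced of type e: type ⟨t, ⟨e, ⟨t, t⟩⟩⟩.
[[every often] [book introduced]] — [book introduced] of type ⟨t, ⟨e, ⟨t, t⟩⟩⟩ combines with [every often] of type t: type ⟨e, ⟨t, t⟩⟩.
[runs [[every often] [book introduced]]] — [[every often] [book introduced]] of type ⟨e, ⟨t, t⟩⟩ combines with runs of type e: type ⟨t, t⟩.

⟨t, t⟩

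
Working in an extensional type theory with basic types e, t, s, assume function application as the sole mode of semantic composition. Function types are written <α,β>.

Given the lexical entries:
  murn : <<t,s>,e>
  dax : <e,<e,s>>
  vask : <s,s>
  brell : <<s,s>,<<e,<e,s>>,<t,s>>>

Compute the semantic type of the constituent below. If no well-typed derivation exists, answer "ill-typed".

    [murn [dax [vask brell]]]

e

[vask brell] — brell of type <<s,s>,<<e,<e,s>>,<t,s>>> combines with vask of type <s,s>: type <<e,<e,s>>,<t,s>>.
[dax [vask brell]] — [vask brell] of type <<e,<e,s>>,<t,s>> combines with dax of type <e,<e,s>>: type <t,s>.
[murn [dax [vask brell]]] — murn of type <<t,s>,e> combines with [dax [vask brell]] of type <t,s>: type e.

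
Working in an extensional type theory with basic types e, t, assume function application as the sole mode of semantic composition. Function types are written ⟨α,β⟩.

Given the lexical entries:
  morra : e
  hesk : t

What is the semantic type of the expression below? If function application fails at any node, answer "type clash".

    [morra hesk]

type clash

[morra hesk]: e with t — neither is a function whose domain matches the other; composition fails here.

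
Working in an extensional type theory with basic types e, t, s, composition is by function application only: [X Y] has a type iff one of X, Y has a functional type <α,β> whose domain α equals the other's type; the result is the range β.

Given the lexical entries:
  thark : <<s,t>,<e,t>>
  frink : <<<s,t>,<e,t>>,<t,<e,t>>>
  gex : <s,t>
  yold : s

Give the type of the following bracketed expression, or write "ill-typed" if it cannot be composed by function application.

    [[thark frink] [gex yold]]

<e,t>

At [thark frink], frink : <<<s,t>,<e,t>>,<t,<e,t>>> takes thark : <<s,t>,<e,t>>, giving <t,<e,t>>.
At [gex yold], gex : <s,t> takes yold : s, giving t.
At [[thark frink] [gex yold]], [thark frink] : <t,<e,t>> takes [gex yold] : t, giving <e,t>.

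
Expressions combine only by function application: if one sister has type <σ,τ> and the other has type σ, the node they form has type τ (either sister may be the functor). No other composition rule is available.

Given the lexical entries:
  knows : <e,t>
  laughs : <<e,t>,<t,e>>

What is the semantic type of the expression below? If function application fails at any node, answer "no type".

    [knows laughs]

[knows laughs]: functor laughs : <<e,t>,<t,e>>, argument knows : <e,t>; result <t,e>.

<t,e>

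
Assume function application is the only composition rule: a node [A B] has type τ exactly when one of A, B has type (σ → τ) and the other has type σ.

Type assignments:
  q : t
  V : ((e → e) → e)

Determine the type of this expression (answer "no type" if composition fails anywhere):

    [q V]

[q V]: t with ((e → e) → e) — neither is a function whose domain matches the other; composition fails here.

no type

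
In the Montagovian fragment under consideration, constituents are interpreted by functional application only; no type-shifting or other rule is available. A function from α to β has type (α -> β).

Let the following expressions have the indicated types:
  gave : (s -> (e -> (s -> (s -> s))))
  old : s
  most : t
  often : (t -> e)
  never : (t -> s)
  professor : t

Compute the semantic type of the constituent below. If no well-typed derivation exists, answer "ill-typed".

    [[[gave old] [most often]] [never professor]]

[gave old]: gave is (s -> (e -> (s -> (s -> s)))), old is s; result (e -> (s -> (s -> s))).
[most often]: often is (t -> e), most is t; result e.
[[gave old] [most often]]: [gave old] is (e -> (s -> (s -> s))), [most often] is e; result (s -> (s -> s)).
[never professor]: never is (t -> s), professor is t; result s.
[[[gave old] [most often]] [never professor]]: [[gave old] [most often]] is (s -> (s -> s)), [never professor] is s; result (s -> s).

(s -> s)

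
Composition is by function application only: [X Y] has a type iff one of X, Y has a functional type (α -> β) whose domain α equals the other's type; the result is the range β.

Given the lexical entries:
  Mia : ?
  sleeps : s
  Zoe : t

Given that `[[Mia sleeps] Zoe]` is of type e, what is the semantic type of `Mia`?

(s -> (t -> e))

[[Mia sleeps] Zoe] must have type e. The sister Zoe has type t; that is not a function onto e, so [Mia sleeps] must be the functor, of type (t -> e).
[Mia sleeps] must have type (t -> e). The sister sleeps has type s; that is not a function onto (t -> e), so Mia must be the functor, of type (s -> (t -> e)).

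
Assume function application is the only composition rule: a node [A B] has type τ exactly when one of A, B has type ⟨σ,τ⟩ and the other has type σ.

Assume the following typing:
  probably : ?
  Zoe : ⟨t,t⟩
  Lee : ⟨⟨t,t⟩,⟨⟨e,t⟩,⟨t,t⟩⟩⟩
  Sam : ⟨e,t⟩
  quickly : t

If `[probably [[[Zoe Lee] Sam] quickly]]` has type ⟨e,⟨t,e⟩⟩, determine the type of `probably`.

⟨t,⟨e,⟨t,e⟩⟩⟩

For [probably [[[Zoe Lee] Sam] quickly]] to have type ⟨e,⟨t,e⟩⟩ with [[[Zoe Lee] Sam] quickly] of type t, probably must be the function: probably : ⟨t,⟨e,⟨t,e⟩⟩⟩.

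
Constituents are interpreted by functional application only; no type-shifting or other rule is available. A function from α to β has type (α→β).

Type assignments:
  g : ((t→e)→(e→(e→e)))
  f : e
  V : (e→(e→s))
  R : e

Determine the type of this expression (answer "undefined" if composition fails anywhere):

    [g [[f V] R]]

undefined

[f V]: (e→(e→s)) applied to e yields (e→s).
[[f V] R]: (e→s) applied to e yields s.
At [g [[f V] R]]: neither ((t→e)→(e→(e→e))) nor s can take the other as argument; the node is ill-typed.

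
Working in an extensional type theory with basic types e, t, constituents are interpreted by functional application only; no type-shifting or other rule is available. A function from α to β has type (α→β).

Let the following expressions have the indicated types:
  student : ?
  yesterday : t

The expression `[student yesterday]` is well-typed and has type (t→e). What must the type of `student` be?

(t→(t→e))

[student yesterday] is required to be (t→e). yesterday : t cannot yield (t→e) as functor, so student : (t→(t→e)).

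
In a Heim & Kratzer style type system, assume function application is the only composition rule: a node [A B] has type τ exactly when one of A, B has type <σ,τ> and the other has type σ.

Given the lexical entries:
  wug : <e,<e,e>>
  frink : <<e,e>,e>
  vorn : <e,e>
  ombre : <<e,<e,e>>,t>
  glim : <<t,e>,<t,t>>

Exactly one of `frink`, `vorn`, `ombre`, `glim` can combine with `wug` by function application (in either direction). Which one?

frink : <<e,e>,e> — no; wug wants e, and frink wants <e,e>.
vorn : <e,e> — no; wug wants e, and vorn wants e.
ombre — combines: ombre : <<e,<e,e>>,t> takes wug : <e,<e,e>> as argument, giving t.
glim : <<t,e>,<t,t>> — no; wug wants e, and glim wants <t,e>.

ombre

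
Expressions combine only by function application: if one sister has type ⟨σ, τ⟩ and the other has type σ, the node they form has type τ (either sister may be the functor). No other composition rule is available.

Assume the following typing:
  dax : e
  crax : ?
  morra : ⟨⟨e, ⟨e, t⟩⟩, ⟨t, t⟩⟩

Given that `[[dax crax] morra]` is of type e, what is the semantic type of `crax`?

[[dax crax] morra] is required to be e. morra : ⟨⟨e, ⟨e, t⟩⟩, ⟨t, t⟩⟩ cannot yield e as functor, so [dax crax] : ⟨⟨⟨e, ⟨e, t⟩⟩, ⟨t, t⟩⟩, e⟩.
[dax crax] is required to be ⟨⟨⟨e, ⟨e, t⟩⟩, ⟨t, t⟩⟩, e⟩. dax : e cannot yield ⟨⟨⟨e, ⟨e, t⟩⟩, ⟨t, t⟩⟩, e⟩ as functor, so crax : ⟨e, ⟨⟨⟨e, ⟨e, t⟩⟩, ⟨t, t⟩⟩, e⟩⟩.

⟨e, ⟨⟨⟨e, ⟨e, t⟩⟩, ⟨t, t⟩⟩, e⟩⟩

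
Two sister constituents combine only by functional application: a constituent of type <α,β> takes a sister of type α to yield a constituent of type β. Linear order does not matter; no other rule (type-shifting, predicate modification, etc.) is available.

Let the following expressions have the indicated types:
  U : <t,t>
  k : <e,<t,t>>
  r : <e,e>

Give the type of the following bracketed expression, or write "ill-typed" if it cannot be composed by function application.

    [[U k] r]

[U k]: <t,t> with <e,<t,t>> — neither is a function whose domain matches the other; composition fails here.

ill-typed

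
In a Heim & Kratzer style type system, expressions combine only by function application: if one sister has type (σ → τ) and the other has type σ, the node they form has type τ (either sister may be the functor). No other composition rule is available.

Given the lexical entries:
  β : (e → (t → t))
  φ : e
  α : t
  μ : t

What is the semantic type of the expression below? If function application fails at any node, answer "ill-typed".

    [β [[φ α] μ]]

[φ α]: e with t — neither is a function whose domain matches the other; composition fails here.

ill-typed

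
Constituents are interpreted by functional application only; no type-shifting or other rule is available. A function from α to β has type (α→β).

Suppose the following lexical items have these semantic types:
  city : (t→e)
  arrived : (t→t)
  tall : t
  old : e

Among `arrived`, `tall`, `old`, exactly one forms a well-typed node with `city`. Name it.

arrived : (t→t) — city needs t; arrived needs t; neither fits.
tall — combines: city : (t→e) takes tall : t as argument, giving e.
old : e — city needs t; old needs nothing (atomic); neither fits.

tall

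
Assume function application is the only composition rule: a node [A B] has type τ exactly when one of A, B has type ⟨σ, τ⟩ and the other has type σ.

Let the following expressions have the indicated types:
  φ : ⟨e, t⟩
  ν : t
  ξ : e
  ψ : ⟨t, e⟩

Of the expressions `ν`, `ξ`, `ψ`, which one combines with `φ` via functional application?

ν : t — no; φ wants e, and ν wants nothing (atomic).
ξ — combines: φ : ⟨e, t⟩ takes ξ : e as argument, giving t.
ψ : ⟨t, e⟩ — no; φ wants e, and ψ wants t.

ξ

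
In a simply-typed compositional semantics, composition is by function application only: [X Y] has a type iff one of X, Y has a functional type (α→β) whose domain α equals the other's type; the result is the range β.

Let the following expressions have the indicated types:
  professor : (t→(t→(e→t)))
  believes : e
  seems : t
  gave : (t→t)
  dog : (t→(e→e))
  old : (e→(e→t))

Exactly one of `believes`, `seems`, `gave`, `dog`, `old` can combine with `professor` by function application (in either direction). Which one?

believes : e — professor needs t; believes needs nothing (atomic); neither fits.
seems — combines: professor : (t→(t→(e→t))) takes seems : t as argument, giving (t→(e→t)).
gave : (t→t) — professor needs t; gave needs t; neither fits.
dog : (t→(e→e)) — professor needs t; dog needs t; neither fits.
old : (e→(e→t)) — professor needs t; old needs e; neither fits.

seems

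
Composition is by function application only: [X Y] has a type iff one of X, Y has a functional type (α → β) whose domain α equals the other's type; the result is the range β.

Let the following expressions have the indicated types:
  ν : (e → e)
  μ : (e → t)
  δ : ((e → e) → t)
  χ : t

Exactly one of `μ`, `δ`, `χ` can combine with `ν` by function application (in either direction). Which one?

μ : (e → t) — no; ν wants e, and μ wants e.
δ — combines: δ : ((e → e) → t) takes ν : (e → e) as argument, giving t.
χ : t — no; ν wants e, and χ wants nothing (atomic).

δ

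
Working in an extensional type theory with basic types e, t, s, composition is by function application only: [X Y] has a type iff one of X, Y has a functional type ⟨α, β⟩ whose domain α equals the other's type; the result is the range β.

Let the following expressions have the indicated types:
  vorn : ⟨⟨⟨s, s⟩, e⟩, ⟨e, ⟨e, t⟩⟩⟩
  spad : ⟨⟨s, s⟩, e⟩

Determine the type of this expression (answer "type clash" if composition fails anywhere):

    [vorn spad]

[vorn spad]: ⟨⟨⟨s, s⟩, e⟩, ⟨e, ⟨e, t⟩⟩⟩ applied to ⟨⟨s, s⟩, e⟩ yields ⟨e, ⟨e, t⟩⟩.

⟨e, ⟨e, t⟩⟩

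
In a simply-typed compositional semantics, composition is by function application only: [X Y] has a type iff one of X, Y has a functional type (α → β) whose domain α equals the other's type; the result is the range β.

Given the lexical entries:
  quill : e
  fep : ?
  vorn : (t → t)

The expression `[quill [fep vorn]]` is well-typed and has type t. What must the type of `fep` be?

[quill [fep vorn]] is required to be t. quill : e cannot yield t as functor, so [fep vorn] : (e → t).
[fep vorn] is required to be (e → t). vorn : (t → t) cannot yield (e → t) as functor, so fep : ((t → t) → (e → t)).

((t → t) → (e → t))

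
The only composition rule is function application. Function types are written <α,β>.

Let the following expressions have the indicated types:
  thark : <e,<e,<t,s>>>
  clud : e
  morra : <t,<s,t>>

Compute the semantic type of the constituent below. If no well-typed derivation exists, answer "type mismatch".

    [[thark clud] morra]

type mismatch

[thark clud]: functor thark : <e,<e,<t,s>>>, argument clud : e; result <e,<t,s>>.
[[thark clud] morra]: <e,<t,s>> and <t,<s,t>> cannot combine by function application — type clash.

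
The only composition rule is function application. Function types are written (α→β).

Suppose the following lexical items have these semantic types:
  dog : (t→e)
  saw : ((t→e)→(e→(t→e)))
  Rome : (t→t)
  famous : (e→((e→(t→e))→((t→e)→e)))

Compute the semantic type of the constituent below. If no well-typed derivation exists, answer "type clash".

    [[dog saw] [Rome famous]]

At [dog saw], saw : ((t→e)→(e→(t→e))) takes dog : (t→e), giving (e→(t→e)).
[Rome famous]: (t→t) and (e→((e→(t→e))→((t→e)→e))) cannot combine by function application — type clash.

type clash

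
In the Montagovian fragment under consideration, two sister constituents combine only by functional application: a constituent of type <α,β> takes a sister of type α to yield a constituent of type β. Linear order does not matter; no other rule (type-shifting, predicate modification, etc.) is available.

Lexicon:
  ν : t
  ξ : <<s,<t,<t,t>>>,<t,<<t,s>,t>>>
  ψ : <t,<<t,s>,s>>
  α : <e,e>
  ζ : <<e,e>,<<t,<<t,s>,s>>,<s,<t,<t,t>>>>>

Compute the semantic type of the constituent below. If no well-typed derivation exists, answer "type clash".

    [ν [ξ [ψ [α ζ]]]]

<<t,s>,t>

At [α ζ], ζ : <<e,e>,<<t,<<t,s>,s>>,<s,<t,<t,t>>>>> takes α : <e,e>, giving <<t,<<t,s>,s>>,<s,<t,<t,t>>>>.
At [ψ [α ζ]], [α ζ] : <<t,<<t,s>,s>>,<s,<t,<t,t>>>> takes ψ : <t,<<t,s>,s>>, giving <s,<t,<t,t>>>.
At [ξ [ψ [α ζ]]], ξ : <<s,<t,<t,t>>>,<t,<<t,s>,t>>> takes [ψ [α ζ]] : <s,<t,<t,t>>>, giving <t,<<t,s>,t>>.
At [ν [ξ [ψ [α ζ]]]], [ξ [ψ [α ζ]]] : <t,<<t,s>,t>> takes ν : t, giving <<t,s>,t>.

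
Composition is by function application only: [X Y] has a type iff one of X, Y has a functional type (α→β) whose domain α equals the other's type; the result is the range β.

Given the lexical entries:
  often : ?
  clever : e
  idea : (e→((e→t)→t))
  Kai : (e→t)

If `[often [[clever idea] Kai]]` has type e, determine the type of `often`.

(t→e)

For [often [[clever idea] Kai]] to have type e with [[clever idea] Kai] of type t, often must be the function: often : (t→e).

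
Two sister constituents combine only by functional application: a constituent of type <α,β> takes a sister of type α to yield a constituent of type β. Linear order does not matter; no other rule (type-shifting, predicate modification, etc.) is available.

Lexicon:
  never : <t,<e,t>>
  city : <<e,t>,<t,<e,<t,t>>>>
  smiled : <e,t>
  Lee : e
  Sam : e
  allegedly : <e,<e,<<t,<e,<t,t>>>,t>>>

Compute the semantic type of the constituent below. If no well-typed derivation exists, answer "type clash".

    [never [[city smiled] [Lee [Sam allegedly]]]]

<e,t>

[city smiled]: city is <<e,t>,<t,<e,<t,t>>>>, smiled is <e,t>; result <t,<e,<t,t>>>.
[Sam allegedly]: allegedly is <e,<e,<<t,<e,<t,t>>>,t>>>, Sam is e; result <e,<<t,<e,<t,t>>>,t>>.
[Lee [Sam allegedly]]: [Sam allegedly] is <e,<<t,<e,<t,t>>>,t>>, Lee is e; result <<t,<e,<t,t>>>,t>.
[[city smiled] [Lee [Sam allegedly]]]: [Lee [Sam allegedly]] is <<t,<e,<t,t>>>,t>, [city smiled] is <t,<e,<t,t>>>; result t.
[never [[city smiled] [Lee [Sam allegedly]]]]: never is <t,<e,t>>, [[city smiled] [Lee [Sam allegedly]]] is t; result <e,t>.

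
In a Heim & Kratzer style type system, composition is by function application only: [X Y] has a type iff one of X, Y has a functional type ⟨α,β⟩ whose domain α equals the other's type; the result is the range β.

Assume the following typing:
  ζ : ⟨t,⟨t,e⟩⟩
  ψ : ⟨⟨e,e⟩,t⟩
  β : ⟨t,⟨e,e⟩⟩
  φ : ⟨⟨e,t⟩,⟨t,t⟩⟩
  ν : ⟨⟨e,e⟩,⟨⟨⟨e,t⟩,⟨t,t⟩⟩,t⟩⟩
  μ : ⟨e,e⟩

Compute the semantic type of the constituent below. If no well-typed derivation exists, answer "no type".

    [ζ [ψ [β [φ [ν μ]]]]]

[ν μ]: ν is ⟨⟨e,e⟩,⟨⟨⟨e,t⟩,⟨t,t⟩⟩,t⟩⟩, μ is ⟨e,e⟩; result ⟨⟨⟨e,t⟩,⟨t,t⟩⟩,t⟩.
[φ [ν μ]]: [ν μ] is ⟨⟨⟨e,t⟩,⟨t,t⟩⟩,t⟩, φ is ⟨⟨e,t⟩,⟨t,t⟩⟩; result t.
[β [φ [ν μ]]]: β is ⟨t,⟨e,e⟩⟩, [φ [ν μ]] is t; result ⟨e,e⟩.
[ψ [β [φ [ν μ]]]]: ψ is ⟨⟨e,e⟩,t⟩, [β [φ [ν μ]]] is ⟨e,e⟩; result t.
[ζ [ψ [β [φ [ν μ]]]]]: ζ is ⟨t,⟨t,e⟩⟩, [ψ [β [φ [ν μ]]]] is t; result ⟨t,e⟩.

⟨t,e⟩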